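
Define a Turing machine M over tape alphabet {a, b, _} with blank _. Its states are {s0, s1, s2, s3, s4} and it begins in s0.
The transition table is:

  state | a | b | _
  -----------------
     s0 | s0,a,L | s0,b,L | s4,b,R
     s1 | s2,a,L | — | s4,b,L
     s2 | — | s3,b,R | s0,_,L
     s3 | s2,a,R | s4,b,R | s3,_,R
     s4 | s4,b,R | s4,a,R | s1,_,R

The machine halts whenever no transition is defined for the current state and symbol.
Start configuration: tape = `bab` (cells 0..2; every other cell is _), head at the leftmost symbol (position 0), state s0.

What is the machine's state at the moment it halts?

state=s0 head=0 tape=_[b]ab__   (s0,b)→(s0,b,L)
state=s0 head=-1 tape=[_]bab__   (s0,_)→(s4,b,R)
state=s4 head=0 tape=b[b]ab__   (s4,b)→(s4,a,R)
state=s4 head=1 tape=ba[a]b__   (s4,a)→(s4,b,R)
state=s4 head=2 tape=bab[b]__   (s4,b)→(s4,a,R)
state=s4 head=3 tape=baba[_]_   (s4,_)→(s1,_,R)
state=s1 head=4 tape=baba_[_]   (s1,_)→(s4,b,L)
state=s4 head=3 tape=baba[_]b   (s4,_)→(s1,_,R)
state=s1 head=4 tape=baba_[b]
No transition is defined for (s1, b); M halts in state s1.

s1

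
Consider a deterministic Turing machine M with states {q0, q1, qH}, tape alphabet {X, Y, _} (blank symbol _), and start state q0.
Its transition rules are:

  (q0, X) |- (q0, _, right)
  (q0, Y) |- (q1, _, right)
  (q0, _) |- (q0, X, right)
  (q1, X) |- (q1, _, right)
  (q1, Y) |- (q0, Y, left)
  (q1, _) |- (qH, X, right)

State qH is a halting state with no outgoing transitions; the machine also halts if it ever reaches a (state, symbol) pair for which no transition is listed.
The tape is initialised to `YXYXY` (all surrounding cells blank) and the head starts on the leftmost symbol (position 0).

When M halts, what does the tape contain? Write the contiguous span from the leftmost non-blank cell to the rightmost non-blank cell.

X_X_X

q0 | [Y]XYXY__   read Y → write _, move right, go to q1
q1 | _[X]YXY__   read X → write _, move right, go to q1
q1 | __[Y]XY__   read Y → write Y, move left, go to q0
q0 | _[_]YXY__   read _ → write X, move right, go to q0
q0 | _X[Y]XY__   read Y → write _, move right, go to q1
q1 | _X_[X]Y__   read X → write _, move right, go to q1
q1 | _X__[Y]__   read Y → write Y, move left, go to q0
q0 | _X_[_]Y__   read _ → write X, move right, go to q0
q0 | _X_X[Y]__   read Y → write _, move right, go to q1
q1 | _X_X_[_]_   read _ → write X, move right, go to qH
qH | _X_X_X[_]
The non-blank tape span at halt is X_X_X.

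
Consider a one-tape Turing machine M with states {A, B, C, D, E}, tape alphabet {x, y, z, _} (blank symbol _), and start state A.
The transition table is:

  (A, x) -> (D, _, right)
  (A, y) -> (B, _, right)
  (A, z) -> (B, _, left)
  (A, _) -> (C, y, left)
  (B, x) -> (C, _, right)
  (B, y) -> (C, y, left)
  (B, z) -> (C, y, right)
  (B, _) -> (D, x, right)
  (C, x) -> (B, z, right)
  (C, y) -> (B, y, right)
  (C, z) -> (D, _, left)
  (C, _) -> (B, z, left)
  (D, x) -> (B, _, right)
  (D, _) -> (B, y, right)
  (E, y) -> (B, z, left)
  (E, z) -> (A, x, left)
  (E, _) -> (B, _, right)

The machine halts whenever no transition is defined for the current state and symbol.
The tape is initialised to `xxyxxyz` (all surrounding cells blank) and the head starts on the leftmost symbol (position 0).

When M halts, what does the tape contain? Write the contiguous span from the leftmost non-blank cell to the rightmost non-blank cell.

state=A head=0 tape=[x]xyxxyz   (A,x)→(D,_,right)
state=D head=1 tape=_[x]yxxyz   (D,x)→(B,_,right)
state=B head=2 tape=__[y]xxyz   (B,y)→(C,y,left)
state=C head=1 tape=_[_]yxxyz   (C,_)→(B,z,left)
state=B head=0 tape=[_]zyxxyz   (B,_)→(D,x,right)
state=D head=1 tape=x[z]yxxyz
The non-blank tape span at halt is xzyxxyz.

xzyxxyz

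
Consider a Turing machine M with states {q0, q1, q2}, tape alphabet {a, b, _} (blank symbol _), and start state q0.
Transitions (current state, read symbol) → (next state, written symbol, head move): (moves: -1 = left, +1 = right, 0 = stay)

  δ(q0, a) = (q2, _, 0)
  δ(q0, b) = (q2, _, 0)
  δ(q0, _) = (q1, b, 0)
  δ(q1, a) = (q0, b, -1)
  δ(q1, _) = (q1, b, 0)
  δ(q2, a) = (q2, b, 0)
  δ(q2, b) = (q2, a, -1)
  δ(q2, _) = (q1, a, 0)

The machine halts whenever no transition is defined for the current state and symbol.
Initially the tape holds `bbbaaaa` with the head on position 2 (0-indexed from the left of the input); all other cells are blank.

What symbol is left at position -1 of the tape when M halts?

state=q0 head=2 tape=_bb[b]aaaa   (q0,b)→(q2,_,0)
state=q2 head=2 tape=_bb[_]aaaa   (q2,_)→(q1,a,0)
state=q1 head=2 tape=_bb[a]aaaa   (q1,a)→(q0,b,-1)
state=q0 head=1 tape=_b[b]baaaa   (q0,b)→(q2,_,0)
state=q2 head=1 tape=_b[_]baaaa   (q2,_)→(q1,a,0)
state=q1 head=1 tape=_b[a]baaaa   (q1,a)→(q0,b,-1)
state=q0 head=0 tape=_[b]bbaaaa   (q0,b)→(q2,_,0)
state=q2 head=0 tape=_[_]bbaaaa   (q2,_)→(q1,a,0)
state=q1 head=0 tape=_[a]bbaaaa   (q1,a)→(q0,b,-1)
state=q0 head=-1 tape=[_]bbbaaaa   (q0,_)→(q1,b,0)
state=q1 head=-1 tape=[b]bbbaaaa
Cell -1 holds b when M halts.

b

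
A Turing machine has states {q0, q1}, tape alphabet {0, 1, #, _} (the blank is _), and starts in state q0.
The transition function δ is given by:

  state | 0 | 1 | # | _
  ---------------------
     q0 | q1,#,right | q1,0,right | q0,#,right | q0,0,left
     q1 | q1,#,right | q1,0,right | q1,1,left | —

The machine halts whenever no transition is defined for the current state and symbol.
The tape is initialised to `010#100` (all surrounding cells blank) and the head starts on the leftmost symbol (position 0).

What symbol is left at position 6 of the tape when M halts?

state=q0 head=0 tape=[0]10#100_   (q0,0)→(q1,#,right)
state=q1 head=1 tape=#[1]0#100_   (q1,1)→(q1,0,right)
state=q1 head=2 tape=#0[0]#100_   (q1,0)→(q1,#,right)
state=q1 head=3 tape=#0#[#]100_   (q1,#)→(q1,1,left)
state=q1 head=2 tape=#0[#]1100_   (q1,#)→(q1,1,left)
state=q1 head=1 tape=#[0]11100_   (q1,0)→(q1,#,right)
state=q1 head=2 tape=##[1]1100_   (q1,1)→(q1,0,right)
state=q1 head=3 tape=##0[1]100_   (q1,1)→(q1,0,right)
state=q1 head=4 tape=##00[1]00_   (q1,1)→(q1,0,right)
state=q1 head=5 tape=##000[0]0_   (q1,0)→(q1,#,right)
state=q1 head=6 tape=##000#[0]_   (q1,0)→(q1,#,right)
state=q1 head=7 tape=##000##[_]
Cell 6 holds # when M halts.

#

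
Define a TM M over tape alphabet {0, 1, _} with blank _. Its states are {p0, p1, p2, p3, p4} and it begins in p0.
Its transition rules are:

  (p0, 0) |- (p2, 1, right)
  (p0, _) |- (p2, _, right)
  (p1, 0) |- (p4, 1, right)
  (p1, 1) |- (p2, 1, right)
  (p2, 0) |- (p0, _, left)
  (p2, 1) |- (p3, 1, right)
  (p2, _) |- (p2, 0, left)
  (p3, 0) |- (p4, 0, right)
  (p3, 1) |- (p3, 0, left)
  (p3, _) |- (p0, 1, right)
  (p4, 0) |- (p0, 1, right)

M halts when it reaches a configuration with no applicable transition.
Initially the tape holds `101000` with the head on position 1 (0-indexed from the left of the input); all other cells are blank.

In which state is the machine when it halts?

state=p0 head=1 tape=1[0]1000__   (p0,0)→(p2,1,right)
state=p2 head=2 tape=11[1]000__   (p2,1)→(p3,1,right)
state=p3 head=3 tape=111[0]00__   (p3,0)→(p4,0,right)
state=p4 head=4 tape=1110[0]0__   (p4,0)→(p0,1,right)
state=p0 head=5 tape=11101[0]__   (p0,0)→(p2,1,right)
state=p2 head=6 tape=111011[_]_   (p2,_)→(p2,0,left)
state=p2 head=5 tape=11101[1]0_   (p2,1)→(p3,1,right)
state=p3 head=6 tape=111011[0]_   (p3,0)→(p4,0,right)
state=p4 head=7 tape=1110110[_]
No transition is defined for (p4, _); M halts in state p4.

p4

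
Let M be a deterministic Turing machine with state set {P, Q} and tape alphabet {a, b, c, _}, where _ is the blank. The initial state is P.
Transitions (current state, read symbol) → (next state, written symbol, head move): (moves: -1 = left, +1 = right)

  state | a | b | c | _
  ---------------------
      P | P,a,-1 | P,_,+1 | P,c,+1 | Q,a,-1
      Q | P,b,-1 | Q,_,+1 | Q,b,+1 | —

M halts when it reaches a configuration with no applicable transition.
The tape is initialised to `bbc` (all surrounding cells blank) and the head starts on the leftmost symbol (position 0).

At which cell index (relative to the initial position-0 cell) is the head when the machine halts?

state=P head=0 tape=[b]bc__   (P,b)→(P,_,+1)
state=P head=1 tape=_[b]c__   (P,b)→(P,_,+1)
state=P head=2 tape=__[c]__   (P,c)→(P,c,+1)
state=P head=3 tape=__c[_]_   (P,_)→(Q,a,-1)
state=Q head=2 tape=__[c]a_   (Q,c)→(Q,b,+1)
state=Q head=3 tape=__b[a]_   (Q,a)→(P,b,-1)
state=P head=2 tape=__[b]b_   (P,b)→(P,_,+1)
state=P head=3 tape=___[b]_   (P,b)→(P,_,+1)
state=P head=4 tape=____[_]   (P,_)→(Q,a,-1)
state=Q head=3 tape=___[_]a
At halt the head is at cell 3.

3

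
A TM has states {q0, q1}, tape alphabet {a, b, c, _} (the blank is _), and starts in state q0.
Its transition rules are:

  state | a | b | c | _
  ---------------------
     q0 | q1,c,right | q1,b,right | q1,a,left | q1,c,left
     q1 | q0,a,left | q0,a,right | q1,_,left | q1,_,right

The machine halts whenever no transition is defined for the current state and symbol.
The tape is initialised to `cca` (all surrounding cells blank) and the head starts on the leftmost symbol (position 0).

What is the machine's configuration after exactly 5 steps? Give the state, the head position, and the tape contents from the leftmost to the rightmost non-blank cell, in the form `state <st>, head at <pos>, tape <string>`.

q0 | __[c]ca   read c → write a, move left, go to q1
q1 | _[_]aca   read _ → write _, move right, go to q1
q1 | __[a]ca   read a → write a, move left, go to q0
q0 | _[_]aca   read _ → write c, move left, go to q1
q1 | [_]caca   read _ → write _, move right, go to q1
q1 | _[c]aca
After 5 steps: state q1, head at -1, tape caca.

state q1, head at -1, tape caca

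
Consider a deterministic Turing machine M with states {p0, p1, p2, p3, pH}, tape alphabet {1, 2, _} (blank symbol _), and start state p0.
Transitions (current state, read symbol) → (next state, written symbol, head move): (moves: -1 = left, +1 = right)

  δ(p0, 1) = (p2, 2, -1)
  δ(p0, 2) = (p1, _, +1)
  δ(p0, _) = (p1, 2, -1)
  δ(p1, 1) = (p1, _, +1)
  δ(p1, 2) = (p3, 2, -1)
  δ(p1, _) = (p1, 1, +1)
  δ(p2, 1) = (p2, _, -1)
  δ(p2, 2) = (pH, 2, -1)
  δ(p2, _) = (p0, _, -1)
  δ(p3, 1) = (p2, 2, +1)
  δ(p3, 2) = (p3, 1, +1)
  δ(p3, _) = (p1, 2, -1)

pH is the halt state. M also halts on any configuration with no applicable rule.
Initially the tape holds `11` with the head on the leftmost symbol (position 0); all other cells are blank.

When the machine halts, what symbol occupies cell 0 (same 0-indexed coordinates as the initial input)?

2

state=p0 head=0 tape=___[1]1   (p0,1)→(p2,2,-1)
state=p2 head=-1 tape=__[_]21   (p2,_)→(p0,_,-1)
state=p0 head=-2 tape=_[_]_21   (p0,_)→(p1,2,-1)
state=p1 head=-3 tape=[_]2_21   (p1,_)→(p1,1,+1)
state=p1 head=-2 tape=1[2]_21   (p1,2)→(p3,2,-1)
state=p3 head=-3 tape=[1]2_21   (p3,1)→(p2,2,+1)
state=p2 head=-2 tape=2[2]_21   (p2,2)→(pH,2,-1)
state=pH head=-3 tape=[2]2_21
Cell 0 holds 2 when M halts.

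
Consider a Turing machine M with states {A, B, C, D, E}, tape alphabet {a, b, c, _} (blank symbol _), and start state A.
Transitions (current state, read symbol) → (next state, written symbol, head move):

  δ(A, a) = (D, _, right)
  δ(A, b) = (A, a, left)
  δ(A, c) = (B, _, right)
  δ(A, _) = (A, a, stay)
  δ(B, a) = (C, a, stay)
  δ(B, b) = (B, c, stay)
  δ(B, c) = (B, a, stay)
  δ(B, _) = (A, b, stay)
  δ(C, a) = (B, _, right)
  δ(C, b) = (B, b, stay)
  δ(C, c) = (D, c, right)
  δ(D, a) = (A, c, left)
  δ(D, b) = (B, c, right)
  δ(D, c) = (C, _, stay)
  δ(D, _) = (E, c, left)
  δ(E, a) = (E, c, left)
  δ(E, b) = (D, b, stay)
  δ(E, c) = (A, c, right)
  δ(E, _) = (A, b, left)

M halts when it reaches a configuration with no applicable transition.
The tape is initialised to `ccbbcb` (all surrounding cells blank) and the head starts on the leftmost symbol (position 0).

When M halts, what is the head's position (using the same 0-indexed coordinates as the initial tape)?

A | [c]cbbcb_   read c → write _, move right, go to B
B | _[c]bbcb_   read c → write a, move stay, go to B
B | _[a]bbcb_   read a → write a, move stay, go to C
C | _[a]bbcb_   read a → write _, move right, go to B
B | __[b]bcb_   read b → write c, move stay, go to B
B | __[c]bcb_   read c → write a, move stay, go to B
B | __[a]bcb_   read a → write a, move stay, go to C
C | __[a]bcb_   read a → write _, move right, go to B
B | ___[b]cb_   read b → write c, move stay, go to B
B | ___[c]cb_   read c → write a, move stay, go to B
B | ___[a]cb_   read a → write a, move stay, go to C
C | ___[a]cb_   read a → write _, move right, go to B
B | ____[c]b_   read c → write a, move stay, go to B
B | ____[a]b_   read a → write a, move stay, go to C
C | ____[a]b_   read a → write _, move right, go to B
B | _____[b]_   read b → write c, move stay, go to B
B | _____[c]_   read c → write a, move stay, go to B
B | _____[a]_   read a → write a, move stay, go to C
C | _____[a]_   read a → write _, move right, go to B
B | ______[_]   read _ → write b, move stay, go to A
A | ______[b]   read b → write a, move left, go to A
A | _____[_]a   read _ → write a, move stay, go to A
A | _____[a]a   read a → write _, move right, go to D
D | ______[a]   read a → write c, move left, go to A
A | _____[_]c   read _ → write a, move stay, go to A
A | _____[a]c   read a → write _, move right, go to D
D | ______[c]   read c → write _, move stay, go to C
C | ______[_]
At halt the head is at cell 6.

6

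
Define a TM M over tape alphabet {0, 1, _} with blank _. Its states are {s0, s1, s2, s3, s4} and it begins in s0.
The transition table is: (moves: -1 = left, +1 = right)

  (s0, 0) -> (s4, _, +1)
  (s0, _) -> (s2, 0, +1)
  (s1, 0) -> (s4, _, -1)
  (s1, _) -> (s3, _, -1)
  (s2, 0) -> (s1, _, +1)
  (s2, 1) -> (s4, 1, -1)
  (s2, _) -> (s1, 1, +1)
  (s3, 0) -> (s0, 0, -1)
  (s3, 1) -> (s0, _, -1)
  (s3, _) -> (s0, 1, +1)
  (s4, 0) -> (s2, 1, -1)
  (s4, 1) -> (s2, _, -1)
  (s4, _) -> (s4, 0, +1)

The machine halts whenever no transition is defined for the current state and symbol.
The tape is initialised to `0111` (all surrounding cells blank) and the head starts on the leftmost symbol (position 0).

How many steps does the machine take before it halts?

22

s0 | _[0]111   read 0 → write _, move +1, go to s4
s4 | __[1]11   read 1 → write _, move -1, go to s2
s2 | _[_]_11   read _ → write 1, move +1, go to s1
s1 | _1[_]11   read _ → write _, move -1, go to s3
s3 | _[1]_11   read 1 → write _, move -1, go to s0
s0 | [_]__11   read _ → write 0, move +1, go to s2
s2 | 0[_]_11   read _ → write 1, move +1, go to s1
s1 | 01[_]11   read _ → write _, move -1, go to s3
s3 | 0[1]_11   read 1 → write _, move -1, go to s0
s0 | [0]__11   read 0 → write _, move +1, go to s4
s4 | _[_]_11   read _ → write 0, move +1, go to s4
s4 | _0[_]11   read _ → write 0, move +1, go to s4
s4 | _00[1]1   read 1 → write _, move -1, go to s2
s2 | _0[0]_1   read 0 → write _, move +1, go to s1
s1 | _0_[_]1   read _ → write _, move -1, go to s3
s3 | _0[_]_1   read _ → write 1, move +1, go to s0
s0 | _01[_]1   read _ → write 0, move +1, go to s2
s2 | _010[1]   read 1 → write 1, move -1, go to s4
s4 | _01[0]1   read 0 → write 1, move -1, go to s2
s2 | _0[1]11   read 1 → write 1, move -1, go to s4
s4 | _[0]111   read 0 → write 1, move -1, go to s2
s2 | [_]1111   read _ → write 1, move +1, go to s1
s1 | 1[1]111
M halts after 22 transitions.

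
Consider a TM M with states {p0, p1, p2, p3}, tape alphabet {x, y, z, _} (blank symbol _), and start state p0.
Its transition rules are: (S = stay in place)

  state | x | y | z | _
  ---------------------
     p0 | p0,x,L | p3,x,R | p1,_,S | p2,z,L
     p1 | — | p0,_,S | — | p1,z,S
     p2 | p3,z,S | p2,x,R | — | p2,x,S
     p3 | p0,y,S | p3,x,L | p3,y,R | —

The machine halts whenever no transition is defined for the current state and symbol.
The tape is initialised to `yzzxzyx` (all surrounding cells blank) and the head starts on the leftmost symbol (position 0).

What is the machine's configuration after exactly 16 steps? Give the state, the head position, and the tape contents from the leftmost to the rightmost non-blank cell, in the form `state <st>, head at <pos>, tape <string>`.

state=p0 head=0 tape=[y]zzxzyx_   (p0,y)→(p3,x,R)
state=p3 head=1 tape=x[z]zxzyx_   (p3,z)→(p3,y,R)
state=p3 head=2 tape=xy[z]xzyx_   (p3,z)→(p3,y,R)
state=p3 head=3 tape=xyy[x]zyx_   (p3,x)→(p0,y,S)
state=p0 head=3 tape=xyy[y]zyx_   (p0,y)→(p3,x,R)
state=p3 head=4 tape=xyyx[z]yx_   (p3,z)→(p3,y,R)
state=p3 head=5 tape=xyyxy[y]x_   (p3,y)→(p3,x,L)
state=p3 head=4 tape=xyyx[y]xx_   (p3,y)→(p3,x,L)
state=p3 head=3 tape=xyy[x]xxx_   (p3,x)→(p0,y,S)
state=p0 head=3 tape=xyy[y]xxx_   (p0,y)→(p3,x,R)
state=p3 head=4 tape=xyyx[x]xx_   (p3,x)→(p0,y,S)
state=p0 head=4 tape=xyyx[y]xx_   (p0,y)→(p3,x,R)
state=p3 head=5 tape=xyyxx[x]x_   (p3,x)→(p0,y,S)
state=p0 head=5 tape=xyyxx[y]x_   (p0,y)→(p3,x,R)
state=p3 head=6 tape=xyyxxx[x]_   (p3,x)→(p0,y,S)
state=p0 head=6 tape=xyyxxx[y]_   (p0,y)→(p3,x,R)
state=p3 head=7 tape=xyyxxxx[_]
After 16 steps: state p3, head at 7, tape xyyxxxx.

state p3, head at 7, tape xyyxxxx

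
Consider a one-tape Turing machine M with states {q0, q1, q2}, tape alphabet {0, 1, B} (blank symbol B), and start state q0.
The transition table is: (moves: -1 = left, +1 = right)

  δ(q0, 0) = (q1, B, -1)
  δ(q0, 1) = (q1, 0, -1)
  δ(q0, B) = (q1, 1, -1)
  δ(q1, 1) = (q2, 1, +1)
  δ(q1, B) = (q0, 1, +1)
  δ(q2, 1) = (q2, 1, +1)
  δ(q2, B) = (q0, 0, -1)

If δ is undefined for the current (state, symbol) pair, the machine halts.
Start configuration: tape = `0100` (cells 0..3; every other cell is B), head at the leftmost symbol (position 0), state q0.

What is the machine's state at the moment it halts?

q2

q0 | B[0]100   read 0 → write B, move -1, go to q1
q1 | [B]B100   read B → write 1, move +1, go to q0
q0 | 1[B]100   read B → write 1, move -1, go to q1
q1 | [1]1100   read 1 → write 1, move +1, go to q2
q2 | 1[1]100   read 1 → write 1, move +1, go to q2
q2 | 11[1]00   read 1 → write 1, move +1, go to q2
q2 | 111[0]0
No transition is defined for (q2, 0); M halts in state q2.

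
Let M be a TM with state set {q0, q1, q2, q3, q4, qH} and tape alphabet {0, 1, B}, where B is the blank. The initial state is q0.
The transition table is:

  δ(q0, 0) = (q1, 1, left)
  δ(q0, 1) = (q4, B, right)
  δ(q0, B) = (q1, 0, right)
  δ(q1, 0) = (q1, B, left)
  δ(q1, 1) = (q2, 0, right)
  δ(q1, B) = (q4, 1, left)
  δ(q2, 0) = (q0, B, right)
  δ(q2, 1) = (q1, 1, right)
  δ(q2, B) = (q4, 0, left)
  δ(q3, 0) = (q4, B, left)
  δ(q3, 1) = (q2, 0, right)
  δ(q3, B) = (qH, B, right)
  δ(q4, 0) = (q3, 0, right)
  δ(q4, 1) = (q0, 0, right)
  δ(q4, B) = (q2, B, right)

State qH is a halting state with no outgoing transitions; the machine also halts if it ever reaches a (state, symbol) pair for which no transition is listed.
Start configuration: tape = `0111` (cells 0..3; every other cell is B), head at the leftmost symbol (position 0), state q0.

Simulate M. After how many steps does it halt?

state=q0 head=0 tape=BB[0]111BBBBBBB   (q0,0)→(q1,1,left)
state=q1 head=-1 tape=B[B]1111BBBBBBB   (q1,B)→(q4,1,left)
state=q4 head=-2 tape=[B]11111BBBBBBB   (q4,B)→(q2,B,right)
state=q2 head=-1 tape=B[1]1111BBBBBBB   (q2,1)→(q1,1,right)
state=q1 head=0 tape=B1[1]111BBBBBBB   (q1,1)→(q2,0,right)
state=q2 head=1 tape=B10[1]11BBBBBBB   (q2,1)→(q1,1,right)
state=q1 head=2 tape=B101[1]1BBBBBBB   (q1,1)→(q2,0,right)
state=q2 head=3 tape=B1010[1]BBBBBBB   (q2,1)→(q1,1,right)
state=q1 head=4 tape=B10101[B]BBBBBB   (q1,B)→(q4,1,left)
state=q4 head=3 tape=B1010[1]1BBBBBB   (q4,1)→(q0,0,right)
state=q0 head=4 tape=B10100[1]BBBBBB   (q0,1)→(q4,B,right)
state=q4 head=5 tape=B10100B[B]BBBBB   (q4,B)→(q2,B,right)
state=q2 head=6 tape=B10100BB[B]BBBB   (q2,B)→(q4,0,left)
state=q4 head=5 tape=B10100B[B]0BBBB   (q4,B)→(q2,B,right)
state=q2 head=6 tape=B10100BB[0]BBBB   (q2,0)→(q0,B,right)
state=q0 head=7 tape=B10100BBB[B]BBB   (q0,B)→(q1,0,right)
state=q1 head=8 tape=B10100BBB0[B]BB   (q1,B)→(q4,1,left)
state=q4 head=7 tape=B10100BBB[0]1BB   (q4,0)→(q3,0,right)
state=q3 head=8 tape=B10100BBB0[1]BB   (q3,1)→(q2,0,right)
state=q2 head=9 tape=B10100BBB00[B]B   (q2,B)→(q4,0,left)
state=q4 head=8 tape=B10100BBB0[0]0B   (q4,0)→(q3,0,right)
state=q3 head=9 tape=B10100BBB00[0]B   (q3,0)→(q4,B,left)
state=q4 head=8 tape=B10100BBB0[0]BB   (q4,0)→(q3,0,right)
state=q3 head=9 tape=B10100BBB00[B]B   (q3,B)→(qH,B,right)
state=qH head=10 tape=B10100BBB00B[B]
M halts after 24 transitions.

24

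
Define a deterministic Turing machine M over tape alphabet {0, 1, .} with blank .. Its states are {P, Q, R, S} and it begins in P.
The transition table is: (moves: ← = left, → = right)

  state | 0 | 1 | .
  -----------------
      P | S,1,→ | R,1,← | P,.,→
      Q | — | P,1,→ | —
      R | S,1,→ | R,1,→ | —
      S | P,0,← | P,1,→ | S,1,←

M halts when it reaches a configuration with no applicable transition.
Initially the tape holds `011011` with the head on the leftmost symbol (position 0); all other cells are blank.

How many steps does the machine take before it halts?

P | [0]11011.   read 0 → write 1, move →, go to S
S | 1[1]1011.   read 1 → write 1, move →, go to P
P | 11[1]011.   read 1 → write 1, move ←, go to R
R | 1[1]1011.   read 1 → write 1, move →, go to R
R | 11[1]011.   read 1 → write 1, move →, go to R
R | 111[0]11.   read 0 → write 1, move →, go to S
S | 1111[1]1.   read 1 → write 1, move →, go to P
P | 11111[1].   read 1 → write 1, move ←, go to R
R | 1111[1]1.   read 1 → write 1, move →, go to R
R | 11111[1].   read 1 → write 1, move →, go to R
R | 111111[.]
M halts after 10 transitions.

10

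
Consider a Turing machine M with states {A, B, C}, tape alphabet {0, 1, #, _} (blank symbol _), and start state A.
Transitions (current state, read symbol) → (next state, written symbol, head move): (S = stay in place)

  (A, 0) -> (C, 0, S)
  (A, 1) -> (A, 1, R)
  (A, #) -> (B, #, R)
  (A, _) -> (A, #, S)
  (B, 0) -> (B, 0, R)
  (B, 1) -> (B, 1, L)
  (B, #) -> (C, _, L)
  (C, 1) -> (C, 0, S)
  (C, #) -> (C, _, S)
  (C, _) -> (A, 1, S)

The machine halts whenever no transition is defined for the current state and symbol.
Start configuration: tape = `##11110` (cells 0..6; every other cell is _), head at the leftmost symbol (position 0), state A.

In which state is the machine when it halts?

A | [#]#11110   read # → write #, move R, go to B
B | #[#]11110   read # → write _, move L, go to C
C | [#]_11110   read # → write _, move S, go to C
C | [_]_11110   read _ → write 1, move S, go to A
A | [1]_11110   read 1 → write 1, move R, go to A
A | 1[_]11110   read _ → write #, move S, go to A
A | 1[#]11110   read # → write #, move R, go to B
B | 1#[1]1110   read 1 → write 1, move L, go to B
B | 1[#]11110   read # → write _, move L, go to C
C | [1]_11110   read 1 → write 0, move S, go to C
C | [0]_11110
No transition is defined for (C, 0); M halts in state C.

C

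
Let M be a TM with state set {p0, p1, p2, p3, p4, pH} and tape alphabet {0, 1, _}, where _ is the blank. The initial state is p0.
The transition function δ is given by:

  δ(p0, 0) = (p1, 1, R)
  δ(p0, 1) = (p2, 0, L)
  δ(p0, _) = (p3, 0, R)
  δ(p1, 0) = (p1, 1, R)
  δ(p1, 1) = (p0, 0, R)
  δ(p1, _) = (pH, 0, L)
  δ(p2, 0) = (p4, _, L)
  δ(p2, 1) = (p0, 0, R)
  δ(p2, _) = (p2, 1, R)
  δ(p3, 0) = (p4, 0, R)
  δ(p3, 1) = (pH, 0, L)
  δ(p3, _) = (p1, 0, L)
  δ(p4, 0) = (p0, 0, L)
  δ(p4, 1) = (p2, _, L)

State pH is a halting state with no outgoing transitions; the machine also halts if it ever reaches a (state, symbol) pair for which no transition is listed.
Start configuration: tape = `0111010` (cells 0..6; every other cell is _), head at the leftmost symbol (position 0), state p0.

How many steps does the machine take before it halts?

20

p0 | _[0]111010_   read 0 → write 1, move R, go to p1
p1 | _1[1]11010_   read 1 → write 0, move R, go to p0
p0 | _10[1]1010_   read 1 → write 0, move L, go to p2
p2 | _1[0]01010_   read 0 → write _, move L, go to p4
p4 | _[1]_01010_   read 1 → write _, move L, go to p2
p2 | [_]__01010_   read _ → write 1, move R, go to p2
p2 | 1[_]_01010_   read _ → write 1, move R, go to p2
p2 | 11[_]01010_   read _ → write 1, move R, go to p2
p2 | 111[0]1010_   read 0 → write _, move L, go to p4
p4 | 11[1]_1010_   read 1 → write _, move L, go to p2
p2 | 1[1]__1010_   read 1 → write 0, move R, go to p0
p0 | 10[_]_1010_   read _ → write 0, move R, go to p3
p3 | 100[_]1010_   read _ → write 0, move L, go to p1
p1 | 10[0]01010_   read 0 → write 1, move R, go to p1
p1 | 101[0]1010_   read 0 → write 1, move R, go to p1
p1 | 1011[1]010_   read 1 → write 0, move R, go to p0
p0 | 10110[0]10_   read 0 → write 1, move R, go to p1
p1 | 101101[1]0_   read 1 → write 0, move R, go to p0
p0 | 1011010[0]_   read 0 → write 1, move R, go to p1
p1 | 10110101[_]   read _ → write 0, move L, go to pH
pH | 1011010[1]0
M halts after 20 transitions.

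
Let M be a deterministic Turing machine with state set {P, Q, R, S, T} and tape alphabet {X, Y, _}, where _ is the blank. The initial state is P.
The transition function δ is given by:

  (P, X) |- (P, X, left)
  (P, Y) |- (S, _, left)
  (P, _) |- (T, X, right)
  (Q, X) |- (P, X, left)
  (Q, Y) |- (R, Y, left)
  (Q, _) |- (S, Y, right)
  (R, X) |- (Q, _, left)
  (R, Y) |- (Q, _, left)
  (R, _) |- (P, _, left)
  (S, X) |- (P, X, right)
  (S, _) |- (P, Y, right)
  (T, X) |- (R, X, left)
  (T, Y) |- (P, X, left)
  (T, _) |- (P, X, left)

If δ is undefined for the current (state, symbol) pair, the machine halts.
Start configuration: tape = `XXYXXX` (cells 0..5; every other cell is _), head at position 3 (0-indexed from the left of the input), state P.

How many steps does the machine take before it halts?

15

P | __XXY[X]XX   read X → write X, move left, go to P
P | __XX[Y]XXX   read Y → write _, move left, go to S
S | __X[X]_XXX   read X → write X, move right, go to P
P | __XX[_]XXX   read _ → write X, move right, go to T
T | __XXX[X]XX   read X → write X, move left, go to R
R | __XX[X]XXX   read X → write _, move left, go to Q
Q | __X[X]_XXX   read X → write X, move left, go to P
P | __[X]X_XXX   read X → write X, move left, go to P
P | _[_]XX_XXX   read _ → write X, move right, go to T
T | _X[X]X_XXX   read X → write X, move left, go to R
R | _[X]XX_XXX   read X → write _, move left, go to Q
Q | [_]_XX_XXX   read _ → write Y, move right, go to S
S | Y[_]XX_XXX   read _ → write Y, move right, go to P
P | YY[X]X_XXX   read X → write X, move left, go to P
P | Y[Y]XX_XXX   read Y → write _, move left, go to S
S | [Y]_XX_XXX
M halts after 15 transitions.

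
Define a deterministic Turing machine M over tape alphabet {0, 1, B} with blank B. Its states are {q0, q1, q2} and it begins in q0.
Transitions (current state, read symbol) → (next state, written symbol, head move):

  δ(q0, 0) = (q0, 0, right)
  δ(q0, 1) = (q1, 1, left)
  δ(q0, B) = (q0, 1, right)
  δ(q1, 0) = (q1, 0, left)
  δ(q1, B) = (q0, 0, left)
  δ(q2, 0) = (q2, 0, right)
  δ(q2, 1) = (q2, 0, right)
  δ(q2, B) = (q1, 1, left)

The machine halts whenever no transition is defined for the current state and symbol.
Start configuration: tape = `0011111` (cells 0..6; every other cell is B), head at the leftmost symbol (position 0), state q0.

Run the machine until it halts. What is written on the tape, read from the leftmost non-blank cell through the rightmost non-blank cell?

100011111

state=q0 head=0 tape=BB[0]011111   (q0,0)→(q0,0,right)
state=q0 head=1 tape=BB0[0]11111   (q0,0)→(q0,0,right)
state=q0 head=2 tape=BB00[1]1111   (q0,1)→(q1,1,left)
state=q1 head=1 tape=BB0[0]11111   (q1,0)→(q1,0,left)
state=q1 head=0 tape=BB[0]011111   (q1,0)→(q1,0,left)
state=q1 head=-1 tape=B[B]0011111   (q1,B)→(q0,0,left)
state=q0 head=-2 tape=[B]00011111   (q0,B)→(q0,1,right)
state=q0 head=-1 tape=1[0]0011111   (q0,0)→(q0,0,right)
state=q0 head=0 tape=10[0]011111   (q0,0)→(q0,0,right)
state=q0 head=1 tape=100[0]11111   (q0,0)→(q0,0,right)
state=q0 head=2 tape=1000[1]1111   (q0,1)→(q1,1,left)
state=q1 head=1 tape=100[0]11111   (q1,0)→(q1,0,left)
state=q1 head=0 tape=10[0]011111   (q1,0)→(q1,0,left)
state=q1 head=-1 tape=1[0]0011111   (q1,0)→(q1,0,left)
state=q1 head=-2 tape=[1]00011111
The non-blank tape span at halt is 100011111.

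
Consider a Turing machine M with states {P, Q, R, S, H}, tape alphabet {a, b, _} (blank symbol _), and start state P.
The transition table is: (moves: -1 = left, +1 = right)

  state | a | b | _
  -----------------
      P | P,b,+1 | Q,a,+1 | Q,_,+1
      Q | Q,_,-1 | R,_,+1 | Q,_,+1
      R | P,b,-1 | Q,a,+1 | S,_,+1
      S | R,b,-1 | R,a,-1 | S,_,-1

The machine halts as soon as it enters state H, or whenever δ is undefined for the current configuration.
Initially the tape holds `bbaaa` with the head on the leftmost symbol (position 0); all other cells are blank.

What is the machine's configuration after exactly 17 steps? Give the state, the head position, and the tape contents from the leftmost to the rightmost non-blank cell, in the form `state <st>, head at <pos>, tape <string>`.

P | [b]baaa__   read b → write a, move +1, go to Q
Q | a[b]aaa__   read b → write _, move +1, go to R
R | a_[a]aa__   read a → write b, move -1, go to P
P | a[_]baa__   read _ → write _, move +1, go to Q
Q | a_[b]aa__   read b → write _, move +1, go to R
R | a__[a]a__   read a → write b, move -1, go to P
P | a_[_]ba__   read _ → write _, move +1, go to Q
Q | a__[b]a__   read b → write _, move +1, go to R
R | a___[a]__   read a → write b, move -1, go to P
P | a__[_]b__   read _ → write _, move +1, go to Q
Q | a___[b]__   read b → write _, move +1, go to R
R | a____[_]_   read _ → write _, move +1, go to S
S | a_____[_]   read _ → write _, move -1, go to S
S | a____[_]_   read _ → write _, move -1, go to S
S | a___[_]__   read _ → write _, move -1, go to S
S | a__[_]___   read _ → write _, move -1, go to S
S | a_[_]____   read _ → write _, move -1, go to S
S | a[_]_____
After 17 steps: state S, head at 1, tape a.

state S, head at 1, tape a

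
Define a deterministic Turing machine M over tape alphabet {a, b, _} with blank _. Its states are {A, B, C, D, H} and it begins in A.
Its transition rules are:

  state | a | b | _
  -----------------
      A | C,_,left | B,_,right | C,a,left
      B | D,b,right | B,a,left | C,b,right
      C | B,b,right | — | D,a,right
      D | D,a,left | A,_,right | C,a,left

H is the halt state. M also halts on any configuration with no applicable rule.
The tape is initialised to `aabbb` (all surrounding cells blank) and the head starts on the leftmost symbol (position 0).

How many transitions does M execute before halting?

state=A head=0 tape=_[a]abbb____   (A,a)→(C,_,left)
state=C head=-1 tape=[_]_abbb____   (C,_)→(D,a,right)
state=D head=0 tape=a[_]abbb____   (D,_)→(C,a,left)
state=C head=-1 tape=[a]aabbb____   (C,a)→(B,b,right)
state=B head=0 tape=b[a]abbb____   (B,a)→(D,b,right)
state=D head=1 tape=bb[a]bbb____   (D,a)→(D,a,left)
state=D head=0 tape=b[b]abbb____   (D,b)→(A,_,right)
state=A head=1 tape=b_[a]bbb____   (A,a)→(C,_,left)
state=C head=0 tape=b[_]_bbb____   (C,_)→(D,a,right)
state=D head=1 tape=ba[_]bbb____   (D,_)→(C,a,left)
state=C head=0 tape=b[a]abbb____   (C,a)→(B,b,right)
state=B head=1 tape=bb[a]bbb____   (B,a)→(D,b,right)
state=D head=2 tape=bbb[b]bb____   (D,b)→(A,_,right)
state=A head=3 tape=bbb_[b]b____   (A,b)→(B,_,right)
state=B head=4 tape=bbb__[b]____   (B,b)→(B,a,left)
state=B head=3 tape=bbb_[_]a____   (B,_)→(C,b,right)
state=C head=4 tape=bbb_b[a]____   (C,a)→(B,b,right)
state=B head=5 tape=bbb_bb[_]___   (B,_)→(C,b,right)
state=C head=6 tape=bbb_bbb[_]__   (C,_)→(D,a,right)
state=D head=7 tape=bbb_bbba[_]_   (D,_)→(C,a,left)
state=C head=6 tape=bbb_bbb[a]a_   (C,a)→(B,b,right)
state=B head=7 tape=bbb_bbbb[a]_   (B,a)→(D,b,right)
state=D head=8 tape=bbb_bbbbb[_]   (D,_)→(C,a,left)
state=C head=7 tape=bbb_bbbb[b]a
M halts after 23 transitions.

23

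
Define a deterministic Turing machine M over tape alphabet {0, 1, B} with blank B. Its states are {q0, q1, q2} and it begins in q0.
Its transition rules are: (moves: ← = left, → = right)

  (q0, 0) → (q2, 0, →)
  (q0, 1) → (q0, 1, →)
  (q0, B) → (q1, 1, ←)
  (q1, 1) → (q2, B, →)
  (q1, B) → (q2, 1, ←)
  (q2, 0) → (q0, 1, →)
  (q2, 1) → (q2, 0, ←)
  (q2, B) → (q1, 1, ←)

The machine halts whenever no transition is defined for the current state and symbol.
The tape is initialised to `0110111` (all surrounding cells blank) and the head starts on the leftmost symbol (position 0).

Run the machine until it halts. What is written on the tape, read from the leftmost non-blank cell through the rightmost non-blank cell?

state=q0 head=0 tape=[0]110111B   (q0,0)→(q2,0,→)
state=q2 head=1 tape=0[1]10111B   (q2,1)→(q2,0,←)
state=q2 head=0 tape=[0]010111B   (q2,0)→(q0,1,→)
state=q0 head=1 tape=1[0]10111B   (q0,0)→(q2,0,→)
state=q2 head=2 tape=10[1]0111B   (q2,1)→(q2,0,←)
state=q2 head=1 tape=1[0]00111B   (q2,0)→(q0,1,→)
state=q0 head=2 tape=11[0]0111B   (q0,0)→(q2,0,→)
state=q2 head=3 tape=110[0]111B   (q2,0)→(q0,1,→)
state=q0 head=4 tape=1101[1]11B   (q0,1)→(q0,1,→)
state=q0 head=5 tape=11011[1]1B   (q0,1)→(q0,1,→)
state=q0 head=6 tape=110111[1]B   (q0,1)→(q0,1,→)
state=q0 head=7 tape=1101111[B]   (q0,B)→(q1,1,←)
state=q1 head=6 tape=110111[1]1   (q1,1)→(q2,B,→)
state=q2 head=7 tape=110111B[1]   (q2,1)→(q2,0,←)
state=q2 head=6 tape=110111[B]0   (q2,B)→(q1,1,←)
state=q1 head=5 tape=11011[1]10   (q1,1)→(q2,B,→)
state=q2 head=6 tape=11011B[1]0   (q2,1)→(q2,0,←)
state=q2 head=5 tape=11011[B]00   (q2,B)→(q1,1,←)
state=q1 head=4 tape=1101[1]100   (q1,1)→(q2,B,→)
state=q2 head=5 tape=1101B[1]00   (q2,1)→(q2,0,←)
state=q2 head=4 tape=1101[B]000   (q2,B)→(q1,1,←)
state=q1 head=3 tape=110[1]1000   (q1,1)→(q2,B,→)
state=q2 head=4 tape=110B[1]000   (q2,1)→(q2,0,←)
state=q2 head=3 tape=110[B]0000   (q2,B)→(q1,1,←)
state=q1 head=2 tape=11[0]10000
The non-blank tape span at halt is 11010000.

11010000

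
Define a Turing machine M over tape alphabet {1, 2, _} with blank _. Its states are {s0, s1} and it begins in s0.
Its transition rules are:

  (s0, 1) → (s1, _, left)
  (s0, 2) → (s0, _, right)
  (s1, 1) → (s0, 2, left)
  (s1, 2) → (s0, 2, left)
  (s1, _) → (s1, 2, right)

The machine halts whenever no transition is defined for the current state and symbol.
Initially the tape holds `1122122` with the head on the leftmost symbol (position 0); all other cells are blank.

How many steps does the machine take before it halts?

s0 | _[1]122122_   read 1 → write _, move left, go to s1
s1 | [_]_122122_   read _ → write 2, move right, go to s1
s1 | 2[_]122122_   read _ → write 2, move right, go to s1
s1 | 22[1]22122_   read 1 → write 2, move left, go to s0
s0 | 2[2]222122_   read 2 → write _, move right, go to s0
s0 | 2_[2]22122_   read 2 → write _, move right, go to s0
s0 | 2__[2]2122_   read 2 → write _, move right, go to s0
s0 | 2___[2]122_   read 2 → write _, move right, go to s0
s0 | 2____[1]22_   read 1 → write _, move left, go to s1
s1 | 2___[_]_22_   read _ → write 2, move right, go to s1
s1 | 2___2[_]22_   read _ → write 2, move right, go to s1
s1 | 2___22[2]2_   read 2 → write 2, move left, go to s0
s0 | 2___2[2]22_   read 2 → write _, move right, go to s0
s0 | 2___2_[2]2_   read 2 → write _, move right, go to s0
s0 | 2___2__[2]_   read 2 → write _, move right, go to s0
s0 | 2___2___[_]
M halts after 15 transitions.

15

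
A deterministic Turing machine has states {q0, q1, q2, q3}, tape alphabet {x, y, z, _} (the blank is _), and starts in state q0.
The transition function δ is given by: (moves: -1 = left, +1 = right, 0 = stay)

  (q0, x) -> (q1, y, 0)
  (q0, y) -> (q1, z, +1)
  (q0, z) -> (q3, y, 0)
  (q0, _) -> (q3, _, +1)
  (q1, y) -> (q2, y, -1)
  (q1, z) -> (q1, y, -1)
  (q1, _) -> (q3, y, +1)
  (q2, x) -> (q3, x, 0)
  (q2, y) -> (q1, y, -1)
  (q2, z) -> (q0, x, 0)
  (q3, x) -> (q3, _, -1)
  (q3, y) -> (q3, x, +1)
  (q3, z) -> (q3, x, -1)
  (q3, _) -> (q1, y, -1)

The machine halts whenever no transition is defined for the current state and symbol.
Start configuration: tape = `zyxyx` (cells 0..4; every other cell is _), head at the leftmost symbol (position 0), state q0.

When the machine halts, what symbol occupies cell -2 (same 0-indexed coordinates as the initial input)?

y

state=q0 head=0 tape=__[z]yxyx   (q0,z)→(q3,y,0)
state=q3 head=0 tape=__[y]yxyx   (q3,y)→(q3,x,+1)
state=q3 head=1 tape=__x[y]xyx   (q3,y)→(q3,x,+1)
state=q3 head=2 tape=__xx[x]yx   (q3,x)→(q3,_,-1)
state=q3 head=1 tape=__x[x]_yx   (q3,x)→(q3,_,-1)
state=q3 head=0 tape=__[x]__yx   (q3,x)→(q3,_,-1)
state=q3 head=-1 tape=_[_]___yx   (q3,_)→(q1,y,-1)
state=q1 head=-2 tape=[_]y___yx   (q1,_)→(q3,y,+1)
state=q3 head=-1 tape=y[y]___yx   (q3,y)→(q3,x,+1)
state=q3 head=0 tape=yx[_]__yx   (q3,_)→(q1,y,-1)
state=q1 head=-1 tape=y[x]y__yx
Cell -2 holds y when M halts.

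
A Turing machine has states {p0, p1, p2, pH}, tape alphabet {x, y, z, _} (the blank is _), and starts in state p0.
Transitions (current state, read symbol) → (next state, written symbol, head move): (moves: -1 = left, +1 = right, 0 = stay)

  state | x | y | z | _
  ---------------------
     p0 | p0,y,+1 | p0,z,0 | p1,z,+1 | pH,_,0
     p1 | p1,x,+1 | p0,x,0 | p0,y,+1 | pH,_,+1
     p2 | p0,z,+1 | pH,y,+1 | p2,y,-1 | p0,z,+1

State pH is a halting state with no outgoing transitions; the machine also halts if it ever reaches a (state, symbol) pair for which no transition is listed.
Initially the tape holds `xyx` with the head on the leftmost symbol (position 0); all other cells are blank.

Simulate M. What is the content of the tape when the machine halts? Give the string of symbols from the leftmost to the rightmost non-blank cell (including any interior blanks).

yzx

state=p0 head=0 tape=[x]yx__   (p0,x)→(p0,y,+1)
state=p0 head=1 tape=y[y]x__   (p0,y)→(p0,z,0)
state=p0 head=1 tape=y[z]x__   (p0,z)→(p1,z,+1)
state=p1 head=2 tape=yz[x]__   (p1,x)→(p1,x,+1)
state=p1 head=3 tape=yzx[_]_   (p1,_)→(pH,_,+1)
state=pH head=4 tape=yzx_[_]
The non-blank tape span at halt is yzx.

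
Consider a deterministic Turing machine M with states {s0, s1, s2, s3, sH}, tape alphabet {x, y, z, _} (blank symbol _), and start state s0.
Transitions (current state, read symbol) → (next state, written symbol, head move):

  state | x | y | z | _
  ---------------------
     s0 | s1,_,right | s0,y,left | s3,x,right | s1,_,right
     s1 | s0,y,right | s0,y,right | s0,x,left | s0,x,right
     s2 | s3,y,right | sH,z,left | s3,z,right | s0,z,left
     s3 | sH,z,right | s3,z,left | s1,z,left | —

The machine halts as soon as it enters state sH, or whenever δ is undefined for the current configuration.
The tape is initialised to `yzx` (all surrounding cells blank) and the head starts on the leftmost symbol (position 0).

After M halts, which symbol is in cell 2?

z

s0 | _[y]zx_   read y → write y, move left, go to s0
s0 | [_]yzx_   read _ → write _, move right, go to s1
s1 | _[y]zx_   read y → write y, move right, go to s0
s0 | _y[z]x_   read z → write x, move right, go to s3
s3 | _yx[x]_   read x → write z, move right, go to sH
sH | _yxz[_]
Cell 2 holds z when M halts.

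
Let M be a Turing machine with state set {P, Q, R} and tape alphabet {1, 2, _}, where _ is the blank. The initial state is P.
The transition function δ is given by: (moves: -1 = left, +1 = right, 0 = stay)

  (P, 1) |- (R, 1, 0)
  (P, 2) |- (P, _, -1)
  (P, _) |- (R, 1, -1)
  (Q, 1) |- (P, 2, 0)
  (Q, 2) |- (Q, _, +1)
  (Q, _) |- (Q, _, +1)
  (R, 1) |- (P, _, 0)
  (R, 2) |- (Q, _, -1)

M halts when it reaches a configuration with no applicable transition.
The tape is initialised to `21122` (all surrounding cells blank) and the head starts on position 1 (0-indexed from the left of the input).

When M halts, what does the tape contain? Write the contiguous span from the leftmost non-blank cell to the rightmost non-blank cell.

1_122

P | _2[1]122   read 1 → write 1, move 0, go to R
R | _2[1]122   read 1 → write _, move 0, go to P
P | _2[_]122   read _ → write 1, move -1, go to R
R | _[2]1122   read 2 → write _, move -1, go to Q
Q | [_]_1122   read _ → write _, move +1, go to Q
Q | _[_]1122   read _ → write _, move +1, go to Q
Q | __[1]122   read 1 → write 2, move 0, go to P
P | __[2]122   read 2 → write _, move -1, go to P
P | _[_]_122   read _ → write 1, move -1, go to R
R | [_]1_122
The non-blank tape span at halt is 1_122.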